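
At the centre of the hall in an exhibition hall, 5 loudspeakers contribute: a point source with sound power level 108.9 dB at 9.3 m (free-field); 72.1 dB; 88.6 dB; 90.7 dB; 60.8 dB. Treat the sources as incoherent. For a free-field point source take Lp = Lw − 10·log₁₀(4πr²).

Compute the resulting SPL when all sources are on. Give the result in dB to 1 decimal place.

93.0 dB

Source at 9.3 m: Lp = 108.9 − 10·log₁₀(4π·9.3²) = 108.9 − 10·log₁₀(1086.865) = 78.5 dB.
Σ 10^(Lᵢ/10) = 1.988e+09.
Combined level = 10 log₁₀(1.988e+09) = 93.0 dB.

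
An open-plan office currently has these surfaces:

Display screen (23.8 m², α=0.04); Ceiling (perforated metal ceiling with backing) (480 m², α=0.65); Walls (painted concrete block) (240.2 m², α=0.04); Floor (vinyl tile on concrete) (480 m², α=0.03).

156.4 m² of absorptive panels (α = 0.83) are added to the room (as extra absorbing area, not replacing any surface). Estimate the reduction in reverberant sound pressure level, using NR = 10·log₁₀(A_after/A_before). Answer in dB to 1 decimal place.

1.4 dB

A_before = Σ Sᵢαᵢ = 23.8·0.04 + 480·0.65 + 240.2·0.04 + 480·0.03 = 336.960 sabins.
Added absorption = 156.4 × 0.83 = 129.812 sabins.
New total A_after = 466.772 sabins.
Reduction = 10 log₁₀(A_after/A_before) = 10 log₁₀(1.3852) = 1.4 dB.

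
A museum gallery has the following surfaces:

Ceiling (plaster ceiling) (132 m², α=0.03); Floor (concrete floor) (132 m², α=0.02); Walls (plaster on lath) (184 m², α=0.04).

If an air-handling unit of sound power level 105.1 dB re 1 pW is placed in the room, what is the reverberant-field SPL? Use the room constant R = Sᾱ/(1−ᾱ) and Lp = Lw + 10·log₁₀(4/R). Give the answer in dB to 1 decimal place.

99.5 dB

Σ(Sᵢαᵢ) = 132·0.03 + 132·0.02 + 184·0.04 = 13.960; total area S = 448.0 m².
ᾱ = 0.0312, so room constant R = A/(1−ᾱ) = 14.410 m².
Lp = 105.1 + 10·log₁₀(4/14.410) = 105.1 + (-5.57) = 99.5 dB.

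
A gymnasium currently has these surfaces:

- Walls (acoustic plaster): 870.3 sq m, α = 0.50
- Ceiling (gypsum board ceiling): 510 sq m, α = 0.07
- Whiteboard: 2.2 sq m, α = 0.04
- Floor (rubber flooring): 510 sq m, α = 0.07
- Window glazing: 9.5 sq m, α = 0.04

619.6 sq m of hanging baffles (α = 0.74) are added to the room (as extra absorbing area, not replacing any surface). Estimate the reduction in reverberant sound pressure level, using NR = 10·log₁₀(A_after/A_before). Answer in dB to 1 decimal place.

A_before = Σ Sᵢαᵢ = 870.3×0.50 + 510×0.07 + 2.2×0.04 + 510×0.07 + 9.5×0.04 = 507.018 sabins.
Treatment contributes 619.6·0.74 = 458.504 sabins.
New total A_after = 965.522 sabins.
NR = 10·log₁₀(965.522/507.018) = 2.8 dB.

2.8 dB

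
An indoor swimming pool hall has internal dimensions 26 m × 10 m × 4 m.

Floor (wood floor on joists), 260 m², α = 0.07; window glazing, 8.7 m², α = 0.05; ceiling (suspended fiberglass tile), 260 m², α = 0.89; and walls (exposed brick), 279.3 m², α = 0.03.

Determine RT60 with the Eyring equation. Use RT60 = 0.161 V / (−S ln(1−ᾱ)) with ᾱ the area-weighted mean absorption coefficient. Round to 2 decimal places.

0.54 s

Total surface area S = 260 + 8.7 + 260 + 279.3 = 808.0 m².
Absorption A = 260·0.07 + 8.7·0.05 + 260·0.89 + 279.3·0.03 = 258.414 sabins.
ᾱ = 258.414 / 808.0 = 0.3198.
Eyring denominator: −S ln(1−ᾱ) = 311.378.
V = 26 × 10 × 4 = 1040 m³.
T = 0.161·V/[−S·ln(1−ᾱ)] = 0.161·1040/311.378 = 0.54 s.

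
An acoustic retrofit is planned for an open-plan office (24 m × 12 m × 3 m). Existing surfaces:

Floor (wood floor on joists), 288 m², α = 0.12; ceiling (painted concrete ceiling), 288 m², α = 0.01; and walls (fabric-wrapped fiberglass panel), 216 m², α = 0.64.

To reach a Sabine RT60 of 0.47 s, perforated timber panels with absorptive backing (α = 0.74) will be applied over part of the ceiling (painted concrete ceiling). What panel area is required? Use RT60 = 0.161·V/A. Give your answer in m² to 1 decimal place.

164.8

Summing Sᵢαᵢ: 34.560 + 2.880 + 138.240 → A₁ = 175.680 sabins.
Required A₂ = 0.161·864/0.47 = 295.966 sabins.
ΔA needed = 295.966 − 175.680 = 120.286 sabins.
Each m² of panel replacing the ceiling (painted concrete ceiling) adds (0.74 − 0.01) = 0.73 sabins.
Panel area = 120.286 / 0.73 = 164.8 m².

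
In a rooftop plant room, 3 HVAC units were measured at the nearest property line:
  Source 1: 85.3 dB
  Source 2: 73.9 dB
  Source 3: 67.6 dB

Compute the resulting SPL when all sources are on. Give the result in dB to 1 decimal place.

85.7 dB

Converting to relative power and adding: 10^(85.3/10) + 10^(73.9/10) + 10^(67.6/10) = 3.691e+08.
Combined level = 10 log₁₀(3.691e+08) = 85.7 dB.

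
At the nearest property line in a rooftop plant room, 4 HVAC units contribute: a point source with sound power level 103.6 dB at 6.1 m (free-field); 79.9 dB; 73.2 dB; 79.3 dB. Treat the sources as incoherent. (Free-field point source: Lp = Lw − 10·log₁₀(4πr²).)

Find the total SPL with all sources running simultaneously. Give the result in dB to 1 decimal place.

84.0 dB

Source at 6.1 m: Lp = 103.6 − 10·log₁₀(4π·6.1²) = 103.6 − 10·log₁₀(467.595) = 76.9 dB.
Sum in the linear (power) domain: Σ 10^(Lᵢ/10) = 10^(76.9/10) + 10^(79.9/10) + 10^(73.2/10) + 10^(79.3/10) = 2.527e+08.
L_total = 10·log₁₀(2.527e+08) = 84.0 dB.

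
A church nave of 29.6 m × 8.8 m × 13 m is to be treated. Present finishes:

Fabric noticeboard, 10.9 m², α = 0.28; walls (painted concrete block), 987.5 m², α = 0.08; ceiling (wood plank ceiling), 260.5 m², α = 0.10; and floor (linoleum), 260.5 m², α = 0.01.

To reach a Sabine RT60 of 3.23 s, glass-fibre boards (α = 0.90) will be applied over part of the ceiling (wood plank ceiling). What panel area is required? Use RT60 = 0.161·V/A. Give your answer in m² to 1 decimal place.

A₁ = Σ Sᵢαᵢ = 10.9×0.28 + 987.5×0.08 + 260.5×0.10 + 260.5×0.01 = 110.707 sabins.
Required A₂ = 0.161·3386.24/3.23 = 168.788 sabins.
Absorption to add: 168.788 − 110.707 = 58.081 sabins.
Net gain per m²: Δα = 0.90 − 0.10 = 0.80.
Panel area = 58.081 / 0.80 = 72.6 m².

72.6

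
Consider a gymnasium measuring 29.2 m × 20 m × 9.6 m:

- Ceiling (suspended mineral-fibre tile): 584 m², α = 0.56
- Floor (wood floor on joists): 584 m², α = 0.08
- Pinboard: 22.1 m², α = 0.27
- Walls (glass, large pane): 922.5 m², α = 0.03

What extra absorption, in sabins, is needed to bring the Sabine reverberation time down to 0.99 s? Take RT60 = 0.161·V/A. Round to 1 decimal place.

504.3 sabins

Summing Sᵢαᵢ: 327.040 + 46.720 + 5.967 + 27.675 → A₁ = 407.402 sabins.
V = 5606.4 m³. Required absorption A₂ = 0.161 × 5606.4 / 0.99 = 911.748 sabins.
ΔA = A₂ − A₁ = 911.748 − 407.402 = 504.3 sabins.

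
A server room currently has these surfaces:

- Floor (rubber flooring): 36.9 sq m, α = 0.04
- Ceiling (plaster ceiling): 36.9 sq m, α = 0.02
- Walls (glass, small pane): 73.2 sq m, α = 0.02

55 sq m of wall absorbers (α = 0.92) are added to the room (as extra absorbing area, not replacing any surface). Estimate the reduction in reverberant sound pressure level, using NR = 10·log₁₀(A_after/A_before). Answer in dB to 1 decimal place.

11.7 dB

Equivalent absorption area: A_before = 36.9·0.04 + 36.9·0.02 + 73.2·0.02 = 3.678 sq m.
Added absorption = 55 × 0.92 = 50.600 sabins.
New total A_after = 54.278 sabins.
Reduction = 10 log₁₀(A_after/A_before) = 10 log₁₀(14.7575) = 11.7 dB.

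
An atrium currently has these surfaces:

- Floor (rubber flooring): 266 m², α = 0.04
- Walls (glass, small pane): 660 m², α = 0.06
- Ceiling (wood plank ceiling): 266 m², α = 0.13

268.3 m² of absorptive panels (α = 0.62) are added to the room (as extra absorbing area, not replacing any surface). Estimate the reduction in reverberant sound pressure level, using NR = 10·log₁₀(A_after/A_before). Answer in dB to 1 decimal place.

4.7 dB

Total absorption A_before = 266*0.04 + 660*0.06 + 266*0.13
  = 10.640 + 39.600 + 34.580 = 84.820 m² sabins.
Added absorption = 268.3 × 0.62 = 166.346 sabins.
New total A_after = 251.166 sabins.
NR = 10·log₁₀(251.166/84.820) = 4.7 dB.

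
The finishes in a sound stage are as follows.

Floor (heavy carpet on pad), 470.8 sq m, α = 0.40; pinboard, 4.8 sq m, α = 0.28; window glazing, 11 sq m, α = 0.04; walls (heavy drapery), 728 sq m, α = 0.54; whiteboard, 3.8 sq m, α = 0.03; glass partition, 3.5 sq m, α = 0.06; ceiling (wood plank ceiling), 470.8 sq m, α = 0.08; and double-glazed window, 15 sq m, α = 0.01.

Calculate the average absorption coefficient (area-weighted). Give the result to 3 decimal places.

Total surface area S = 1707.7 sq m.
Σ(Sᵢαᵢ) = 470.8×0.40 + 4.8×0.28 + 11×0.04 + 728×0.54 + 3.8×0.03 + 3.5×0.06 + 470.8×0.08 + 15×0.01 = 621.362.
ᾱ = 621.362 / 1707.7 = 0.364.

0.364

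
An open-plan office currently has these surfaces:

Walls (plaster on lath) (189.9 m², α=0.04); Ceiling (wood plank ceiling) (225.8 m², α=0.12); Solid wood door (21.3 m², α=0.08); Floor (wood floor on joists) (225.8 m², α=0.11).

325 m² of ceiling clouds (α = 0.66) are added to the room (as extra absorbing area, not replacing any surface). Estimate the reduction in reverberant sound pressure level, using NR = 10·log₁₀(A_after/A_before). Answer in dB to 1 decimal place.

6.5 dB

Equivalent absorption area: A_before = 189.9·0.04 + 225.8·0.12 + 21.3·0.08 + 225.8·0.11 = 61.234 m².
Added absorption = 325 × 0.66 = 214.500 sabins.
New total A_after = 275.734 sabins.
Reduction = 10 log₁₀(A_after/A_before) = 10 log₁₀(4.5030) = 6.5 dB.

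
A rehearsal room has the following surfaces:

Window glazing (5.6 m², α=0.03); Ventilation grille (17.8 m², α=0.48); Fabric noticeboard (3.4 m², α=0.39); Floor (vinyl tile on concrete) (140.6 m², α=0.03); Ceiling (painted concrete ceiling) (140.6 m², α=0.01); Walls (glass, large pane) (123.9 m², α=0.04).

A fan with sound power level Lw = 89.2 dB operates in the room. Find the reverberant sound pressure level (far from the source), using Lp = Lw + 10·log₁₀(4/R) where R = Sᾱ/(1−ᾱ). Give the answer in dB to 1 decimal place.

81.9 dB

A = 20.618 sabins; S = 431.9 m².
ᾱ = 20.618/431.9 = 0.0477; R = Sᾱ/(1−ᾱ) = 20.618/(1−0.0477) = 21.651 m².
Lp = Lw + 10 log₁₀(4/R) = 89.2 -7.33 = 81.9 dB.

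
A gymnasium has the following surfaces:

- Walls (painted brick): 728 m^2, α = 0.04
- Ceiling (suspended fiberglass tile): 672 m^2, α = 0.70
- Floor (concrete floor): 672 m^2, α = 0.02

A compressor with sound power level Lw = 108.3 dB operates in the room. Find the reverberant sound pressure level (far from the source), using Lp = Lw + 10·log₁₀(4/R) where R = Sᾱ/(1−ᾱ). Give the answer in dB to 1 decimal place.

Σ(Sᵢαᵢ) = 728·0.04 + 672·0.70 + 672·0.02 = 512.960; total area S = 2072.0 m^2.
ᾱ = 0.2476, so room constant R = A/(1−ᾱ) = 681.765 m^2.
Lp = 108.3 + 10·log₁₀(4/681.765) = 108.3 + (-22.32) = 86.0 dB.

86.0 dB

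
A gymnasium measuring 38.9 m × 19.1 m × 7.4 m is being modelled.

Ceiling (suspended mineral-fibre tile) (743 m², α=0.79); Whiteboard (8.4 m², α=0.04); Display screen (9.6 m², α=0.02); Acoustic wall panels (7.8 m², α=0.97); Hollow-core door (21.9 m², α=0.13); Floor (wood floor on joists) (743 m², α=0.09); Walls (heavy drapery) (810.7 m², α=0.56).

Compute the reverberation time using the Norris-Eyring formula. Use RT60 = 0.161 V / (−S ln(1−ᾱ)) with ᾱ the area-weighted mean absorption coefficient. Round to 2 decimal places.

0.58 seconds

S = Σ Sᵢ = 2344.4 m².
Σ(Sᵢαᵢ) = 743×0.79 + 8.4×0.04 + 9.6×0.02 + 7.8×0.97 + 21.9×0.13 + 743×0.09 + 810.7×0.56 = 1118.773.
ᾱ = 1118.773 / 2344.4 = 0.4772.
Eyring denominator: −S ln(1−ᾱ) = 1520.475.
V = 38.9 × 19.1 × 7.4 = 5498.126 m³.
T = 0.161·V/[−S·ln(1−ᾱ)] = 0.161·5498.126/1520.475 = 0.58 s.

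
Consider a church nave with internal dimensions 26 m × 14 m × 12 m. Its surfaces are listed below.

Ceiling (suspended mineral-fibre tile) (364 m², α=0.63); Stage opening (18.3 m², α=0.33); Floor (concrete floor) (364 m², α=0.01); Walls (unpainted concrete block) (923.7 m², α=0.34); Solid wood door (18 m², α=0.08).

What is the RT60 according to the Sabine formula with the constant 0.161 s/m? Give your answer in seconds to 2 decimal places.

1.27 s

Total absorption A = 364*0.63 + 18.3*0.33 + 364*0.01 + 923.7*0.34 + 18*0.08
  = 229.320 + 6.039 + 3.640 + 314.058 + 1.440 = 554.497 m² sabins.
V = 26·14·12 = 4368 m³.
RT60 = 0.161 · V / A = 0.161 × 4368 / 554.497 = 1.27 s.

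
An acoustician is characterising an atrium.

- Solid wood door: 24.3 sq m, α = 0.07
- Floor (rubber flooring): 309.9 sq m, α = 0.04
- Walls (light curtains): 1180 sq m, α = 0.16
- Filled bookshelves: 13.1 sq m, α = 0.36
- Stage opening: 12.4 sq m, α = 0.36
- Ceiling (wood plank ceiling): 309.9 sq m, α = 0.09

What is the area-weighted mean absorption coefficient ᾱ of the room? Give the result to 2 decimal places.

0.13

S = Σ Sᵢ = 24.3 + 309.9 + 1180 + 13.1 + 12.4 + 309.9 = 1849.6 sq m.
Σ(Sᵢαᵢ) = 24.3×0.07 + 309.9×0.04 + 1180×0.16 + 13.1×0.36 + 12.4×0.36 + 309.9×0.09 = 239.968.
ᾱ = A/S = 0.13.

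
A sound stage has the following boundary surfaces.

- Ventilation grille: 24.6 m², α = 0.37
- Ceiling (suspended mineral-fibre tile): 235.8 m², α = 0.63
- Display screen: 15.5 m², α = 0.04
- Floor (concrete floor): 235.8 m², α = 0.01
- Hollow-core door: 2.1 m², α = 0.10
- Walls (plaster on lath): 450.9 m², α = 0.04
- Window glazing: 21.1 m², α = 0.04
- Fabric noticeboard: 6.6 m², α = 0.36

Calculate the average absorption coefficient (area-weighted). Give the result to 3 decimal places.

Total surface area S = 992.4 m².
Weighted sum Σ Sα = 182.100.
ᾱ = 182.100 / 992.4 = 0.183.

0.183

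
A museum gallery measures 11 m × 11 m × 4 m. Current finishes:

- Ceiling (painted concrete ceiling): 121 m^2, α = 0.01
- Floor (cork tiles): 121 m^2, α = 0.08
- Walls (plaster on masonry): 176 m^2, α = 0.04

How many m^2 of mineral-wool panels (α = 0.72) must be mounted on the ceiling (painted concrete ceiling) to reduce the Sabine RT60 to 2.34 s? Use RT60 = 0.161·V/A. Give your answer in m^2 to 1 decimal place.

A₁ = Σ Sᵢαᵢ = 121×0.01 + 121×0.08 + 176×0.04 = 17.930 sabins.
Required A₂ = 0.161·484/2.34 = 33.301 sabins.
Absorption to add: 33.301 − 17.930 = 15.371 sabins.
Net gain per m^2: Δα = 0.72 − 0.01 = 0.71.
Panel area = 15.371 / 0.71 = 21.6 m^2.

21.6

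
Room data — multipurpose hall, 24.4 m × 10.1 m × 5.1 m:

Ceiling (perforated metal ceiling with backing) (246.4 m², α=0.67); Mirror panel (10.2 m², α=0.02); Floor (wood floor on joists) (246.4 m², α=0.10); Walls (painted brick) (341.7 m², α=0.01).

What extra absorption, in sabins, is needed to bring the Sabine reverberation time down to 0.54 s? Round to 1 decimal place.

Summing Sᵢαᵢ: 165.088 + 0.204 + 24.640 + 3.417 → A₁ = 193.349 sabins.
V = 1256.844 m³. Required absorption A₂ = 0.161 × 1256.844 / 0.54 = 374.726 sabins.
Shortfall: 374.726 − 193.349 = 181.4 sabins.

181.4 sabins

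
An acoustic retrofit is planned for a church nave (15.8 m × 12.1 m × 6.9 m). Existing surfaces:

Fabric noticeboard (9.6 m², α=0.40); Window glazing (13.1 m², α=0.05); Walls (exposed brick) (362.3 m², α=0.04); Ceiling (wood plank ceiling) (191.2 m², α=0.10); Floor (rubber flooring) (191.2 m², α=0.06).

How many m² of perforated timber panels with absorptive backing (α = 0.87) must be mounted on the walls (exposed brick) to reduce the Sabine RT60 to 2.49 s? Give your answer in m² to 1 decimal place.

Summing Sᵢαᵢ: 3.840 + 0.655 + 14.492 + 19.120 + 11.472 → A₁ = 49.579 sabins.
V = 1319.142 m³. Target absorption A₂ = 0.161 × 1319.142 / 2.49 = 85.294 sabins.
Absorption to add: 85.294 − 49.579 = 35.715 sabins.
Net gain per m²: Δα = 0.87 − 0.04 = 0.83.
Area = ΔA/Δα = 35.715/0.83 = 43.0 m².

43.0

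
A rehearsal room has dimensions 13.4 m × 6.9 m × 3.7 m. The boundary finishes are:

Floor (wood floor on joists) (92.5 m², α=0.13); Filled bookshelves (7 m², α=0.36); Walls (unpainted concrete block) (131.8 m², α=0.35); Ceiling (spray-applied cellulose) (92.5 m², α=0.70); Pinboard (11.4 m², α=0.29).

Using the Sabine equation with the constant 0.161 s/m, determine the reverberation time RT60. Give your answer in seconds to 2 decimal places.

Total absorption A = 92.5·0.13 + 7·0.36 + 131.8·0.35 + 92.5·0.70 + 11.4·0.29
  = 12.025 + 2.520 + 46.130 + 64.750 + 3.306 = 128.731 m² sabins.
V = 13.4·6.9·3.7 = 342.102 m³.
T = 0.161 V/A = 0.161·342.102/128.731 = 0.43 s.

0.43 sec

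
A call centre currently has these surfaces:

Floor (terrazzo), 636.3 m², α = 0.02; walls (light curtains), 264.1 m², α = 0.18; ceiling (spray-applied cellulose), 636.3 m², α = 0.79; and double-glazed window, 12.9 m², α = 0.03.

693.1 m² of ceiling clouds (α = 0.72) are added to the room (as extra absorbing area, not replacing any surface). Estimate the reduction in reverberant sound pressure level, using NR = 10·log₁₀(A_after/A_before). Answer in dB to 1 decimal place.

Summing Sᵢαᵢ: 12.726 + 47.538 + 502.677 + 0.387 → A_before = 563.328 sabins.
Treatment contributes 693.1·0.72 = 499.032 sabins.
A_after = 563.328 + 499.032 = 1062.360 sabins.
Reduction = 10 log₁₀(A_after/A_before) = 10 log₁₀(1.8859) = 2.8 dB.

2.8 dB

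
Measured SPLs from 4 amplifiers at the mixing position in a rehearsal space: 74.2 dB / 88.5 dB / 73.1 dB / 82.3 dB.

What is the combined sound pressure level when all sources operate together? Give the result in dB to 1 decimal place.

89.7 dB

Converting to relative power and adding: 10^(74.2/10) + 10^(88.5/10) + 10^(73.1/10) + 10^(82.3/10) = 9.245e+08.
Back to dB: 10·log₁₀ Σ = 89.7 dB.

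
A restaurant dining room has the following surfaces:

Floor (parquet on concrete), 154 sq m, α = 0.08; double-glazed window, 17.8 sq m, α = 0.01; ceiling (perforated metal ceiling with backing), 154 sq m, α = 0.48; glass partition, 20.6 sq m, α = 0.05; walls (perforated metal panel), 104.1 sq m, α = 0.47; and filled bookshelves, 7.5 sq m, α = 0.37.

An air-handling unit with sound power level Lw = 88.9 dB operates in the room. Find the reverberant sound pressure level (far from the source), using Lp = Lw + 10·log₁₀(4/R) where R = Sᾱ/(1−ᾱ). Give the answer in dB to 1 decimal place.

71.9 dB

A = 139.150 sabins; S = 458.0 sq m.
ᾱ = 0.3038, so room constant R = A/(1−ᾱ) = 199.871 sq m.
Lp = 88.9 + 10·log₁₀(4/199.871) = 88.9 + (-16.99) = 71.9 dB.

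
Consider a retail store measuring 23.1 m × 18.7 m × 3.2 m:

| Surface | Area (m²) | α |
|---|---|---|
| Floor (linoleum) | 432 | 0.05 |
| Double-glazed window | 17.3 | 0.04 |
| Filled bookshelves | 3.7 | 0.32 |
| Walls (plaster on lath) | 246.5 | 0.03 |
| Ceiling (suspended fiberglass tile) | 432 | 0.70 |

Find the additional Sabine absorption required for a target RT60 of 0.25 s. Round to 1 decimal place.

Summing Sᵢαᵢ: 21.600 + 0.692 + 1.184 + 7.395 + 302.400 → A₁ = 333.271 sabins.
Target A₂ = 0.161·1382.304/0.25 = 890.204 sabins (V = 1382.304 m³).
ΔA = A₂ − A₁ = 890.204 − 333.271 = 556.9 sabins.

556.9 sabins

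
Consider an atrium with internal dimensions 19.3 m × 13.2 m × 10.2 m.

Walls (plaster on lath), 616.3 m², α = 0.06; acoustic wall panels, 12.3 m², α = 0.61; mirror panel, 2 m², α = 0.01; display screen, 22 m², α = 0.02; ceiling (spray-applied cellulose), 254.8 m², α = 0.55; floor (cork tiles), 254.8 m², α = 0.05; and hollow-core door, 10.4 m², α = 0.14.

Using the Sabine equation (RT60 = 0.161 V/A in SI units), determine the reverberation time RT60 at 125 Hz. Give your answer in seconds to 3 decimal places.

2.099 sec

Equivalent absorption area: A = 616.3×0.06 + 12.3×0.61 + 2×0.01 + 22×0.02 + 254.8×0.55 + 254.8×0.05 + 10.4×0.14 = 199.277 m².
V = 19.3·13.2·10.2 = 2598.552 m³.
Sabine: RT60 = 0.161 × 2598.552 / 199.277 = 2.099 s.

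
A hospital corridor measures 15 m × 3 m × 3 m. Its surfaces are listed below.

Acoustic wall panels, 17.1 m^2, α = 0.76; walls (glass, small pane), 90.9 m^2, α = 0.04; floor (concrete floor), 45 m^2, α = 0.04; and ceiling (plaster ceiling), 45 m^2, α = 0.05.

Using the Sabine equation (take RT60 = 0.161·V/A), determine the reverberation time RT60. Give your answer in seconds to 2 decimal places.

1.05 sec

A = Σ Sᵢαᵢ = 17.1*0.76 + 90.9*0.04 + 45*0.04 + 45*0.05 = 20.682 sabins.
Volume V = 15 × 3 × 3 = 135 m³.
Sabine: RT60 = 0.161 × 135 / 20.682 = 1.05 s.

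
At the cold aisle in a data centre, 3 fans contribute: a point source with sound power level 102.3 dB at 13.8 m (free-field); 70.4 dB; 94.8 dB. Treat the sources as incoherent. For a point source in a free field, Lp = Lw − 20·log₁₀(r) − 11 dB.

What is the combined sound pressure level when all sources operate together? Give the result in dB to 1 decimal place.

Source at 13.8 m: Lp = 102.3 − 20·log₁₀(13.8) − 11 = 68.5 dB.
Sum in the linear (power) domain: Σ 10^(Lᵢ/10) = 10^(68.5/10) + 10^(70.4/10) + 10^(94.8/10) = 3.038e+09.
Back to dB: 10·log₁₀ Σ = 94.8 dB.

94.8 dB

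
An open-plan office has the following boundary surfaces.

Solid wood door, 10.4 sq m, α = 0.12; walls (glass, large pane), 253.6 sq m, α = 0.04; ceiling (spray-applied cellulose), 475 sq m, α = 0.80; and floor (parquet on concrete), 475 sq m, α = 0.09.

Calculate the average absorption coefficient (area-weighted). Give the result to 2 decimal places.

S = Σ Sᵢ = 10.4 + 253.6 + 475 + 475 = 1214.0 sq m.
Σ(Sᵢαᵢ) = 10.4*0.12 + 253.6*0.04 + 475*0.80 + 475*0.09 = 434.142.
ᾱ = A/S = 0.36.

0.36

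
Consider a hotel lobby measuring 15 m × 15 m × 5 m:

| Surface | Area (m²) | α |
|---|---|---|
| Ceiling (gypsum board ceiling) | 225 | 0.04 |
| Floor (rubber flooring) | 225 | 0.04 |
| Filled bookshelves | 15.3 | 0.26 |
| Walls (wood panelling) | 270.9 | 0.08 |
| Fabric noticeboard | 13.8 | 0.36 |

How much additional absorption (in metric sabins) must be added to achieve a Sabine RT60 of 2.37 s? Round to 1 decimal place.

27.8 sabins

Total absorption A₁ = 225×0.04 + 225×0.04 + 15.3×0.26 + 270.9×0.08 + 13.8×0.36
  = 9.000 + 9.000 + 3.978 + 21.672 + 4.968 = 48.618 m² sabins.
Target A₂ = 0.161·1125/2.37 = 76.424 sabins (V = 1125 m³).
Shortfall: 76.424 − 48.618 = 27.8 sabins.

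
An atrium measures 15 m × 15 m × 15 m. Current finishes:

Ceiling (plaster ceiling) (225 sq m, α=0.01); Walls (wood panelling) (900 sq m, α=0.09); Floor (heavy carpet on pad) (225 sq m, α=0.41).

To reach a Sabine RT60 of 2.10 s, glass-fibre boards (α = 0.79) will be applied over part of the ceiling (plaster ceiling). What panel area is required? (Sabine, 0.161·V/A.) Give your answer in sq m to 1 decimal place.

Summing Sᵢαᵢ: 2.250 + 81.000 + 92.250 → A₁ = 175.500 sabins.
V = 3375 m³. Target absorption A₂ = 0.161 × 3375 / 2.10 = 258.750 sabins.
Absorption to add: 258.750 − 175.500 = 83.250 sabins.
Each sq m of panel replacing the ceiling (plaster ceiling) adds (0.79 − 0.01) = 0.78 sabins.
Panel area = 83.250 / 0.78 = 106.7 sq m.

106.7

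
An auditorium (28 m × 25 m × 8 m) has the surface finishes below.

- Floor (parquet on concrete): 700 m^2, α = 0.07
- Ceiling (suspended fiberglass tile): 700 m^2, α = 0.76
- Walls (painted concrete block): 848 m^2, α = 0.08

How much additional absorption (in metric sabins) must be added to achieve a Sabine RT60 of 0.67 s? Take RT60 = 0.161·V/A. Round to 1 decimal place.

Total absorption A₁ = 700*0.07 + 700*0.76 + 848*0.08
  = 49.000 + 532.000 + 67.840 = 648.840 m^2 sabins.
V = 5600 m³. Required absorption A₂ = 0.161 × 5600 / 0.67 = 1345.672 sabins.
ΔA = A₂ − A₁ = 1345.672 − 648.840 = 696.8 sabins.

696.8 sabins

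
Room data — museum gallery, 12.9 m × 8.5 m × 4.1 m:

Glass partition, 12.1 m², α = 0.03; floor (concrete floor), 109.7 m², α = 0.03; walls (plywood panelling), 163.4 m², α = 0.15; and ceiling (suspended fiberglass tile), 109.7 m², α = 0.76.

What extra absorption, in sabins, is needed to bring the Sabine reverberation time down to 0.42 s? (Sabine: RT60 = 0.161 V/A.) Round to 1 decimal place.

60.8 sabins

Summing Sᵢαᵢ: 0.363 + 3.291 + 24.510 + 83.372 → A₁ = 111.536 sabins.
For T = 0.42 s, need A₂ = 0.161·V/T = 0.161·449.565/0.42 = 172.333 sabins.
Shortfall: 172.333 − 111.536 = 60.8 sabins.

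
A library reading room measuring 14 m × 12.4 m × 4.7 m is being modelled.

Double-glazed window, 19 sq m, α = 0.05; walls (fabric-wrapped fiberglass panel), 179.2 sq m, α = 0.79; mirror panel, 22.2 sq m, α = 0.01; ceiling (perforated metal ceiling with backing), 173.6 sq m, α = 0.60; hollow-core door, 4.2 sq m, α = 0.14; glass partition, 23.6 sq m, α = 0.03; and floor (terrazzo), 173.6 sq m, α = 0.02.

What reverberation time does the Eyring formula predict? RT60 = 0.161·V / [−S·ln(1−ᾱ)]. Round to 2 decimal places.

0.40 sec

Total surface area S = 19 + 179.2 + 22.2 + 173.6 + 4.2 + 23.6 + 173.6 = 595.4 sq m.
Absorption A = 19×0.05 + 179.2×0.79 + 22.2×0.01 + 173.6×0.60 + 4.2×0.14 + 23.6×0.03 + 173.6×0.02 = 251.668 sabins.
Mean coefficient ᾱ = A/S = 0.4227.
−S·ln(1−ᾱ) = −595.4 × ln(1 − 0.4227) = 327.109.
V = 14 × 12.4 × 4.7 = 815.92 m³.
RT60 = 0.161 × 815.92 / 327.109 = 0.40 s.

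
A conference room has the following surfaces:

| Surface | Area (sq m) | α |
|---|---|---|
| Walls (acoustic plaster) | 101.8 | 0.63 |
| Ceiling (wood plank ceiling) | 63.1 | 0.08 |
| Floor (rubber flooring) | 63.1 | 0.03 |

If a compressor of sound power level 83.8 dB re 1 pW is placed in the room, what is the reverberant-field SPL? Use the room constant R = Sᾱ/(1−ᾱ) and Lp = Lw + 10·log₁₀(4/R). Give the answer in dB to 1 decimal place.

69.7 dB

A = 71.075 sabins; S = 228.0 sq m.
ᾱ = 0.3117, so room constant R = A/(1−ᾱ) = 103.262 sq m.
Lp = Lw + 10 log₁₀(4/R) = 83.8 -14.12 = 69.7 dB.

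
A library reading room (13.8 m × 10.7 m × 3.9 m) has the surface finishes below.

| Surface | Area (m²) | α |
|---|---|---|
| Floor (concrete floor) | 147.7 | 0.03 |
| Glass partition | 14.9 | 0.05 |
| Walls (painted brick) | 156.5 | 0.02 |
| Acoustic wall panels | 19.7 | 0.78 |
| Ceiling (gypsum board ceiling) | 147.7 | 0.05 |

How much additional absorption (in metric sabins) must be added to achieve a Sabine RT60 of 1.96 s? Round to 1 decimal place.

16.2 sabins

Total absorption A₁ = 147.7·0.03 + 14.9·0.05 + 156.5·0.02 + 19.7·0.78 + 147.7·0.05
  = 4.431 + 0.745 + 3.130 + 15.366 + 7.385 = 31.057 m² sabins.
V = 575.874 m³. Required absorption A₂ = 0.161 × 575.874 / 1.96 = 47.304 sabins.
Shortfall: 47.304 − 31.057 = 16.2 sabins.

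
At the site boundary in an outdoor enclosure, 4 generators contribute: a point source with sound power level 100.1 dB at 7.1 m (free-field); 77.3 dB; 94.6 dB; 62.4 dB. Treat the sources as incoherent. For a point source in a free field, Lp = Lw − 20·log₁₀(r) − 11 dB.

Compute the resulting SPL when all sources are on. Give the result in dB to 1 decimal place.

Source at 7.1 m: Lp = 100.1 − 20·log₁₀(7.1) − 11 = 72.1 dB.
Converting to relative power and adding: 10^(72.1/10) + 10^(77.3/10) + 10^(94.6/10) + 10^(62.4/10) = 2.956e+09.
Back to dB: 10·log₁₀ Σ = 94.7 dB.

94.7 dB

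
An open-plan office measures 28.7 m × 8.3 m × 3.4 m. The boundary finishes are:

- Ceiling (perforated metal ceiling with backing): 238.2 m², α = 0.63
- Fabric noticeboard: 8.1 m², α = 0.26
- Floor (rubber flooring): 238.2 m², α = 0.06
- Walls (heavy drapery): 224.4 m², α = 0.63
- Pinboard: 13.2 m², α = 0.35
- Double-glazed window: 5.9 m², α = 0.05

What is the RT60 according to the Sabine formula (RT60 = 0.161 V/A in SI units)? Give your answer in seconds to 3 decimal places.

0.417 sec

Summing Sᵢαᵢ: 150.066 + 2.106 + 14.292 + 141.372 + 4.620 + 0.295 → A = 312.751 sabins.
Room volume: 809.914 m³.
RT60 = 0.161 · V / A = 0.161 × 809.914 / 312.751 = 0.417 s.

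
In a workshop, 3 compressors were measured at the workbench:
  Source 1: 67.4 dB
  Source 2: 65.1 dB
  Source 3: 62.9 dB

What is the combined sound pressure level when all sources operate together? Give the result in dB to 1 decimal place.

70.3 dB

Σ 10^(Lᵢ/10) = 1.068e+07.
L_total = 10·log₁₀(1.068e+07) = 70.3 dB.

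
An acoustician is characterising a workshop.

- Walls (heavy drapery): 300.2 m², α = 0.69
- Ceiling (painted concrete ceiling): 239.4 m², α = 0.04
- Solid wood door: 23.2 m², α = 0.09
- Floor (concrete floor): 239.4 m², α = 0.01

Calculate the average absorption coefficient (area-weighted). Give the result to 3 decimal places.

0.276

Total surface area S = 802.2 m².
A = 300.2*0.69 + 239.4*0.04 + 23.2*0.09 + 239.4*0.01 = 221.196 sabins.
ᾱ = A/S = 0.276.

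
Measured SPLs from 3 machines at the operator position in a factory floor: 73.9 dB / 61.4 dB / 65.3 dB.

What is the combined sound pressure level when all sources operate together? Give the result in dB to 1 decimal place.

74.7 dB

Sum in the linear (power) domain: Σ 10^(Lᵢ/10) = 10^(73.9/10) + 10^(61.4/10) + 10^(65.3/10) = 2.932e+07.
Combined level = 10 log₁₀(2.932e+07) = 74.7 dB.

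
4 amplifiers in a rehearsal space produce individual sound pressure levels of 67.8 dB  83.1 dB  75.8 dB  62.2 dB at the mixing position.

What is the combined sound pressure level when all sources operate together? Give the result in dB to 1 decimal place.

84.0 dB

Σ 10^(Lᵢ/10) = 2.499e+08.
Combined level = 10 log₁₀(2.499e+08) = 84.0 dB.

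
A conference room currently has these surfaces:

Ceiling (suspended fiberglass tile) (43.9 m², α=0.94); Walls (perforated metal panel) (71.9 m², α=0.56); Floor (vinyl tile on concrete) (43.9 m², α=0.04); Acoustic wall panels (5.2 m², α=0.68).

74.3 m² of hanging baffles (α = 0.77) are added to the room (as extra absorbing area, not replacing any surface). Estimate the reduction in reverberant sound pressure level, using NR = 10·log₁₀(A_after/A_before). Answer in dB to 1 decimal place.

Total absorption A_before = 43.9*0.94 + 71.9*0.56 + 43.9*0.04 + 5.2*0.68
  = 41.266 + 40.264 + 1.756 + 3.536 = 86.822 m² sabins.
Added absorption = 74.3 × 0.77 = 57.211 sabins.
New total A_after = 144.033 sabins.
Reduction = 10 log₁₀(A_after/A_before) = 10 log₁₀(1.6589) = 2.2 dB.

2.2 dB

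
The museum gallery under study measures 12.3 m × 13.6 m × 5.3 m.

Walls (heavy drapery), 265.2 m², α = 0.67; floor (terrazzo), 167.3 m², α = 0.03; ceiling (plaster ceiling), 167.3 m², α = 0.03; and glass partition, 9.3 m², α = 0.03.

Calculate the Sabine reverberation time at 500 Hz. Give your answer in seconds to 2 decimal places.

0.76 s

Equivalent absorption area: A = 265.2*0.67 + 167.3*0.03 + 167.3*0.03 + 9.3*0.03 = 188.001 m².
V = 12.3·13.6·5.3 = 886.584 m³.
Sabine: RT60 = 0.161 × 886.584 / 188.001 = 0.76 s.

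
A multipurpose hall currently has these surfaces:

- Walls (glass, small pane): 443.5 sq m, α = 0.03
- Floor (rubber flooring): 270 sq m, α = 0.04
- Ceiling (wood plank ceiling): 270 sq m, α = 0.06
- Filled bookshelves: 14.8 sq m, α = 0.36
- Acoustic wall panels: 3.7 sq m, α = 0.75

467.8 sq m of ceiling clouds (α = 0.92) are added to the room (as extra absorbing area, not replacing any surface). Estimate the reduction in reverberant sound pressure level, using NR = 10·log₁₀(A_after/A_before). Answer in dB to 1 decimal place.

10.0 dB

Summing Sᵢαᵢ: 13.305 + 10.800 + 16.200 + 5.328 + 2.775 → A_before = 48.408 sabins.
Treatment contributes 467.8·0.92 = 430.376 sabins.
New total A_after = 478.784 sabins.
NR = 10·log₁₀(478.784/48.408) = 10.0 dB.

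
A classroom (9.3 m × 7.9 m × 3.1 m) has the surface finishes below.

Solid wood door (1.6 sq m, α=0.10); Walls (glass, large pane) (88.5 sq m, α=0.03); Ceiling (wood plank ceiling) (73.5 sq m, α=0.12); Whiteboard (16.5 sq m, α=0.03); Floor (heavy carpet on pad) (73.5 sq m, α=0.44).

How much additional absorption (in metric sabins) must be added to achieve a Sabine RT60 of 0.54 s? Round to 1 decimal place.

A₁ = Σ Sᵢαᵢ = 1.6×0.10 + 88.5×0.03 + 73.5×0.12 + 16.5×0.03 + 73.5×0.44 = 44.470 sabins.
Target A₂ = 0.161·227.757/0.54 = 67.905 sabins (V = 227.757 m³).
ΔA = A₂ − A₁ = 67.905 − 44.470 = 23.4 sabins.

23.4 sabins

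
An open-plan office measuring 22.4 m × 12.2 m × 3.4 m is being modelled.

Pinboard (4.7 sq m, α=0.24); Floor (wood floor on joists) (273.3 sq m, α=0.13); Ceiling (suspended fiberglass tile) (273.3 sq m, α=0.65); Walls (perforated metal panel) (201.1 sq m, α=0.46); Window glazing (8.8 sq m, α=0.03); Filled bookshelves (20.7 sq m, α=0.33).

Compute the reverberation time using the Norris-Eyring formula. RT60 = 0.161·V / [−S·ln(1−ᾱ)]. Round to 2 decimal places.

0.37 seconds

S = Σ Sᵢ = 781.9 sq m.
Σ(Sᵢαᵢ) = 4.7×0.24 + 273.3×0.13 + 273.3×0.65 + 201.1×0.46 + 8.8×0.03 + 20.7×0.33 = 313.903.
ᾱ = 313.903 / 781.9 = 0.4015.
Eyring denominator: −S ln(1−ᾱ) = 401.372.
V = 22.4 × 12.2 × 3.4 = 929.152 m³.
RT60 = 0.161 × 929.152 / 401.372 = 0.37 s.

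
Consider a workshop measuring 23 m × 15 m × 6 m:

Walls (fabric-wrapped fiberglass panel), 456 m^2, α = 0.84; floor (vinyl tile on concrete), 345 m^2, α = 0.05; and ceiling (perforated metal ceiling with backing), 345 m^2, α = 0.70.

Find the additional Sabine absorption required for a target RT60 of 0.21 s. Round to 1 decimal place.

945.2 sabins

Equivalent absorption area: A₁ = 456×0.84 + 345×0.05 + 345×0.70 = 641.790 m^2.
Target A₂ = 0.161·2070/0.21 = 1587.000 sabins (V = 2070 m³).
Additional absorption ΔA = 1587.000 − 641.790 = 945.2 sabins.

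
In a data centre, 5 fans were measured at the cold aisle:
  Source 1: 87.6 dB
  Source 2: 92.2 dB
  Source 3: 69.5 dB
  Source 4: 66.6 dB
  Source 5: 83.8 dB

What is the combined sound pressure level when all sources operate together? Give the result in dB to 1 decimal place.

Sum in the linear (power) domain: Σ 10^(Lᵢ/10) = 10^(87.6/10) + 10^(92.2/10) + 10^(69.5/10) + 10^(66.6/10) + 10^(83.8/10) = 2.488e+09.
Back to dB: 10·log₁₀ Σ = 94.0 dB.

94.0 dB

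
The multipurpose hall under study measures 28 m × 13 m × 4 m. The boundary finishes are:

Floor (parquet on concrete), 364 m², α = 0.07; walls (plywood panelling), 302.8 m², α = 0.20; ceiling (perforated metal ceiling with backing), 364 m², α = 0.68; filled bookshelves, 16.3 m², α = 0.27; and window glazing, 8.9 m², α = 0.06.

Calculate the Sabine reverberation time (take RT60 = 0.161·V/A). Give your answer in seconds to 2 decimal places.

0.69 sec

Summing Sᵢαᵢ: 25.480 + 60.560 + 247.520 + 4.401 + 0.534 → A = 338.495 sabins.
Room volume: 1456 m³.
RT60 = 0.161 · V / A = 0.161 × 1456 / 338.495 = 0.69 s.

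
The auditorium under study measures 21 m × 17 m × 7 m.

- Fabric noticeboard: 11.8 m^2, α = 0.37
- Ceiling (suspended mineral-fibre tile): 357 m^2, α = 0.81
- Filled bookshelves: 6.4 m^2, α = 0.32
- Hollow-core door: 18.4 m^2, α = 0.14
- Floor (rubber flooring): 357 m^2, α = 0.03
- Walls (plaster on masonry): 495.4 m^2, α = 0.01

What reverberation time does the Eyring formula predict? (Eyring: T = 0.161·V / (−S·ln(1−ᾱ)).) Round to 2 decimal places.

1.11 s

Total surface area S = 11.8 + 357 + 6.4 + 18.4 + 357 + 495.4 = 1246.0 m^2.
Absorption A = 11.8×0.37 + 357×0.81 + 6.4×0.32 + 18.4×0.14 + 357×0.03 + 495.4×0.01 = 313.824 sabins.
Mean coefficient ᾱ = A/S = 0.2519.
Eyring denominator: −S ln(1−ᾱ) = 361.612.
V = 21 × 17 × 7 = 2499 m³.
T = 0.161·V/[−S·ln(1−ᾱ)] = 0.161·2499/361.612 = 1.11 s.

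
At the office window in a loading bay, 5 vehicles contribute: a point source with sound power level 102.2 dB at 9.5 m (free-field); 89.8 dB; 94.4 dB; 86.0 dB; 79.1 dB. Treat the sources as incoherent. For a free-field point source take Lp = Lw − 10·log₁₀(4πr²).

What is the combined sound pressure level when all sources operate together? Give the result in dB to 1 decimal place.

96.2 dB

Source at 9.5 m: Lp = 102.2 − 10·log₁₀(4π·9.5²) = 102.2 − 10·log₁₀(1134.115) = 71.7 dB.
Converting to relative power and adding: 10^(71.7/10) + 10^(89.8/10) + 10^(94.4/10) + 10^(86.0/10) + 10^(79.1/10) = 4.203e+09.
Back to dB: 10·log₁₀ Σ = 96.2 dB.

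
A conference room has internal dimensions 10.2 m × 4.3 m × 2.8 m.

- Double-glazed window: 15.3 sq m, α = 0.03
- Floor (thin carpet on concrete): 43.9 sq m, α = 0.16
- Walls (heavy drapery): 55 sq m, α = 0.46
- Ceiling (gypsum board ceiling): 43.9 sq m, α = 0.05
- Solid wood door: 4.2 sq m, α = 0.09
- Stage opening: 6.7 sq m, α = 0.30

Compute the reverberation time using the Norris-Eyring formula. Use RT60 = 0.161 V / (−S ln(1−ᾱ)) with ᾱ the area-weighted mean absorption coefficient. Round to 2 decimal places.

S = Σ Sᵢ = 169.0 sq m.
Absorption A = 15.3·0.03 + 43.9·0.16 + 55·0.46 + 43.9·0.05 + 4.2·0.09 + 6.7·0.30 = 37.366 sabins.
ᾱ = 37.366 / 169.0 = 0.2211.
−S·ln(1−ᾱ) = −169.0 × ln(1 − 0.2211) = 42.228.
V = 10.2 × 4.3 × 2.8 = 122.808 m³.
T = 0.161·V/[−S·ln(1−ᾱ)] = 0.161·122.808/42.228 = 0.47 s.

0.47 s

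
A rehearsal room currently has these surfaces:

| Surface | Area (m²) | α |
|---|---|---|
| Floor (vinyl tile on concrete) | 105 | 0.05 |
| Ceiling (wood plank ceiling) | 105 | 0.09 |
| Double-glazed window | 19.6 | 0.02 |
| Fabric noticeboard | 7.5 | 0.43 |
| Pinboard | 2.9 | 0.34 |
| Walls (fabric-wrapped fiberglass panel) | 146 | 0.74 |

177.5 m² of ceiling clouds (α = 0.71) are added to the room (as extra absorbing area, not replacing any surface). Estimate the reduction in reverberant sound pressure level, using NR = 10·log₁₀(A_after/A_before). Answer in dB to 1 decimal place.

3.0 dB

Summing Sᵢαᵢ: 5.250 + 9.450 + 0.392 + 3.225 + 0.986 + 108.040 → A_before = 127.343 sabins.
Added absorption = 177.5 × 0.71 = 126.025 sabins.
New total A_after = 253.368 sabins.
NR = 10·log₁₀(253.368/127.343) = 3.0 dB.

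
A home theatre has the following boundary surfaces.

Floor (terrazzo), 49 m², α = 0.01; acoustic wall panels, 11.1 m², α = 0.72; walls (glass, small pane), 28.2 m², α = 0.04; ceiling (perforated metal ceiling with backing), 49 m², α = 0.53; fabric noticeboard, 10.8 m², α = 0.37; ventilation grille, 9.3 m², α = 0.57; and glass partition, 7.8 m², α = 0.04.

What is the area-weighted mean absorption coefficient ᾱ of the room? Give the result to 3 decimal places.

0.274

S = Σ Sᵢ = 49 + 11.1 + 28.2 + 49 + 10.8 + 9.3 + 7.8 = 165.2 m².
Weighted sum Σ Sα = 45.189.
ᾱ = 45.189 / 165.2 = 0.274.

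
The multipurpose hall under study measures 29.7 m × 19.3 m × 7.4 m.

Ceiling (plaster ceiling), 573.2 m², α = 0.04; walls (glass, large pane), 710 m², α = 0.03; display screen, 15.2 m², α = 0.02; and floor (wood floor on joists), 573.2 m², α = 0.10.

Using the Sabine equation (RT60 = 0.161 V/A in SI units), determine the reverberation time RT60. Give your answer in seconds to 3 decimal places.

6.705 sec

Equivalent absorption area: A = 573.2*0.04 + 710*0.03 + 15.2*0.02 + 573.2*0.10 = 101.852 m².
Volume V = 29.7 × 19.3 × 7.4 = 4241.754 m³.
T = 0.161 V/A = 0.161·4241.754/101.852 = 6.705 s.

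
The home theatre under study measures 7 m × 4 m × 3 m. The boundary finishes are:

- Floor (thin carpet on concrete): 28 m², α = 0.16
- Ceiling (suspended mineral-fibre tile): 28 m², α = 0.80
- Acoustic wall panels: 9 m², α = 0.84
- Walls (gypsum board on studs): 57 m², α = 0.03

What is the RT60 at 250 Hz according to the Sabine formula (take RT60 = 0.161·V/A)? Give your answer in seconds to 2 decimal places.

Equivalent absorption area: A = 28·0.16 + 28·0.80 + 9·0.84 + 57·0.03 = 36.150 m².
V = 7·4·3 = 84 m³.
Sabine: RT60 = 0.161 × 84 / 36.150 = 0.37 s.

0.37 seconds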